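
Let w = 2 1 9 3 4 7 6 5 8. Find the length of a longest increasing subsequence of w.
5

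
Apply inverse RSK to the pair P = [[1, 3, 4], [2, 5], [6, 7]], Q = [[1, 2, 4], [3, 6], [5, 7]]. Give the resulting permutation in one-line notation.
Reverse the RSK construction: for i from n down to 1, find the cell of Q containing i, remove the entry at that cell from P, and reverse-bump it up through P; the value ejected from row 1 is w(i).

Step i=7: Q has 7 at row 3, column 2; remove 7 from row 3 of P and reverse-bump: 7 enters row 2 and ejects 5; 5 enters row 1 and ejects 4. So w(7) = 4. P is now [[1, 3, 5], [2, 7], [6]].
Step i=6: Q has 6 at row 2, column 2; remove 7 from row 2 of P and reverse-bump: 7 enters row 1 and ejects 5. So w(6) = 5. P is now [[1, 3, 7], [2], [6]].
Step i=5: Q has 5 at row 3, column 1; remove 6 from row 3 of P and reverse-bump: 6 enters row 2 and ejects 2; 2 enters row 1 and ejects 1. So w(5) = 1. P is now [[2, 3, 7], [6]].
Step i=4: Q has 4 at row 1, column 3; remove that cell from P, ejecting 7. So w(4) = 7. P is now [[2, 3], [6]].
Step i=3: Q has 3 at row 2, column 1; remove 6 from row 2 of P and reverse-bump: 6 enters row 1 and ejects 3. So w(3) = 3. P is now [[2, 6]].
Step i=2: Q has 2 at row 1, column 2; remove that cell from P, ejecting 6. So w(2) = 6. P is now [[2]].
Step i=1: Q has 1 at row 1, column 1; remove that cell from P, ejecting 2. So w(1) = 2. P is now [].

So w = 2 6 3 7 1 5 4.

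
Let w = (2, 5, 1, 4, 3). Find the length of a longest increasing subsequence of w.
2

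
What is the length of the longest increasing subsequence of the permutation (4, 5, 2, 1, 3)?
2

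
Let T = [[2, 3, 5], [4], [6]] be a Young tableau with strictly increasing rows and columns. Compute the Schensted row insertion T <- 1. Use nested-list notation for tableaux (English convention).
[[1, 3, 5], [2], [4], [6]]

In row 1, 1 replaces 2 (the leftmost entry greater than 1); 2 is bumped to row 2. In row 2, 2 replaces 4 (the leftmost entry greater than 2); 4 is bumped to row 3. In row 3, 4 replaces 6 (the leftmost entry greater than 4); 6 is bumped to row 4. 6 starts a new row 4. The new tableau is [[1, 3, 5], [2], [4], [6]].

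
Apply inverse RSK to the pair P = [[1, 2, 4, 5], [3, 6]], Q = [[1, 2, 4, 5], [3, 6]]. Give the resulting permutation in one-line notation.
1 3 2 4 6 5

Reverse RSK: for i = n, n-1, ..., 1, locate i in Q, remove the corresponding corner cell from P, and reverse-bump its entry up through P; the value ejected from row 1 is w(i).

So w = 1 3 2 4 6 5.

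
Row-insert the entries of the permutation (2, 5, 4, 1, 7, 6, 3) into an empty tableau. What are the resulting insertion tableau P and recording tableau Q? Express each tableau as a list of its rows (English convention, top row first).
P = [[1, 3, 6], [2, 4], [5, 7]], Q = [[1, 2, 5], [3, 6], [4, 7]]

Insert each entry of the permutation into P by Schensted row insertion, recording in Q the position of each new cell.

Insert 2: appended to row 1. P = [[2]].
Insert 5: appended to row 1. P = [[2, 5]].
Insert 4: 4 bumps 5 from row 1; 5 starts row 2. P = [[2, 4], [5]].
Insert 1: 1 bumps 2 from row 1; 2 bumps 5 from row 2; 5 starts row 3. P = [[1, 4], [2], [5]].
Insert 7: appended to row 1. P = [[1, 4, 7], [2], [5]].
Insert 6: 6 bumps 7 from row 1; 7 appends to row 2. P = [[1, 4, 6], [2, 7], [5]].
Insert 3: 3 bumps 4 from row 1; 4 bumps 7 from row 2; 7 appends to row 3. P = [[1, 3, 6], [2, 4], [5, 7]].

So P = [[1, 3, 6], [2, 4], [5, 7]], Q = [[1, 2, 5], [3, 6], [4, 7]].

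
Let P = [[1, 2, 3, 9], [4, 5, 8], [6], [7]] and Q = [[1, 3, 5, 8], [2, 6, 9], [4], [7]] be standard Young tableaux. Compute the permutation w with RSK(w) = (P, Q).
7 4 6 1 8 5 2 9 3

Reverse the RSK construction: for i from n down to 1, find the cell of Q containing i, remove the entry at that cell from P, and reverse-bump it up through P; the value ejected from row 1 is w(i).

Step i=9: Q has 9 at row 2, column 3; remove 8 from row 2 of P and reverse-bump: 8 enters row 1 and ejects 3. So w(9) = 3. P is now [[1, 2, 8, 9], [4, 5], [6], [7]].
Step i=8: Q has 8 at row 1, column 4; remove that cell from P, ejecting 9. So w(8) = 9. P is now [[1, 2, 8], [4, 5], [6], [7]].
Step i=7: Q has 7 at row 4, column 1; remove 7 from row 4 of P and reverse-bump: 7 enters row 3 and ejects 6; 6 enters row 2 and ejects 5; 5 enters row 1 and ejects 2. So w(7) = 2. P is now [[1, 5, 8], [4, 6], [7]].
Step i=6: Q has 6 at row 2, column 2; remove 6 from row 2 of P and reverse-bump: 6 enters row 1 and ejects 5. So w(6) = 5. P is now [[1, 6, 8], [4], [7]].
Step i=5: Q has 5 at row 1, column 3; remove that cell from P, ejecting 8. So w(5) = 8. P is now [[1, 6], [4], [7]].
Step i=4: Q has 4 at row 3, column 1; remove 7 from row 3 of P and reverse-bump: 7 enters row 2 and ejects 4; 4 enters row 1 and ejects 1. So w(4) = 1. P is now [[4, 6], [7]].
Step i=3: Q has 3 at row 1, column 2; remove that cell from P, ejecting 6. So w(3) = 6. P is now [[4], [7]].
Step i=2: Q has 2 at row 2, column 1; remove 7 from row 2 of P and reverse-bump: 7 enters row 1 and ejects 4. So w(2) = 4. P is now [[7]].
Step i=1: Q has 1 at row 1, column 1; remove that cell from P, ejecting 7. So w(1) = 7. P is now [].

So w = 7 4 6 1 8 5 2 9 3.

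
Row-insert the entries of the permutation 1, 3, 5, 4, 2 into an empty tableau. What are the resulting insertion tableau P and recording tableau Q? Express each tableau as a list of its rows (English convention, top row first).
P = [[1, 2, 4], [3], [5]], Q = [[1, 2, 3], [4], [5]]

Insert each entry of the permutation into P by Schensted row insertion, recording in Q the position of each new cell.

After inserting 1: P = [[1]].
After inserting 3: P = [[1, 3]].
After inserting 5: P = [[1, 3, 5]].
After inserting 4: P = [[1, 3, 4], [5]].
After inserting 2: P = [[1, 2, 4], [3], [5]].

So P = [[1, 2, 4], [3], [5]], Q = [[1, 2, 3], [4], [5]].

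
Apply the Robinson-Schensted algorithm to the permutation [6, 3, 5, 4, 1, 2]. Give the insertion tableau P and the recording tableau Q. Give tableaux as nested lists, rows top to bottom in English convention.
Insert each entry of the permutation into P by Schensted row insertion, recording in Q the position of each new cell.

Insert 6: appended to row 1. P = [[6]].
Insert 3: 3 bumps 6 from row 1; 6 starts row 2. P = [[3], [6]].
Insert 5: appended to row 1. P = [[3, 5], [6]].
Insert 4: 4 bumps 5 from row 1; 5 bumps 6 from row 2; 6 starts row 3. P = [[3, 4], [5], [6]].
Insert 1: 1 bumps 3 from row 1; 3 bumps 5 from row 2; 5 bumps 6 from row 3; 6 starts row 4. P = [[1, 4], [3], [5], [6]].
Insert 2: 2 bumps 4 from row 1; 4 appends to row 2. P = [[1, 2], [3, 4], [5], [6]].

So P = [[1, 2], [3, 4], [5], [6]], Q = [[1, 3], [2, 6], [4], [5]].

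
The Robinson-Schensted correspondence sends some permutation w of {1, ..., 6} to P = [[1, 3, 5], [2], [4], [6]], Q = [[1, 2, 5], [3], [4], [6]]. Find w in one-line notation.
Reverse the RSK construction: for i from n down to 1, find the cell of Q containing i, remove the entry at that cell from P, and reverse-bump it up through P; the value ejected from row 1 is w(i).

Step i=6: Q has 6 at row 4, column 1; remove 6 from row 4 of P and reverse-bump: 6 enters row 3 and ejects 4; 4 enters row 2 and ejects 2; 2 enters row 1 and ejects 1. So w(6) = 1. P is now [[2, 3, 5], [4], [6]].
Step i=5: Q has 5 at row 1, column 3; remove that cell from P, ejecting 5. So w(5) = 5. P is now [[2, 3], [4], [6]].
Step i=4: Q has 4 at row 3, column 1; remove 6 from row 3 of P and reverse-bump: 6 enters row 2 and ejects 4; 4 enters row 1 and ejects 3. So w(4) = 3. P is now [[2, 4], [6]].
Step i=3: Q has 3 at row 2, column 1; remove 6 from row 2 of P and reverse-bump: 6 enters row 1 and ejects 4. So w(3) = 4. P is now [[2, 6]].
Step i=2: Q has 2 at row 1, column 2; remove that cell from P, ejecting 6. So w(2) = 6. P is now [[2]].
Step i=1: Q has 1 at row 1, column 1; remove that cell from P, ejecting 2. So w(1) = 2. P is now [].

So w = 2 6 4 3 5 1.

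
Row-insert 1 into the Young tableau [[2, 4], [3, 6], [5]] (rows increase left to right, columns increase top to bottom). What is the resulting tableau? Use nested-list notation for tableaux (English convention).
In row 1, 1 replaces 2 (the leftmost entry greater than 1); 2 is bumped to row 2. In row 2, 2 replaces 3 (the leftmost entry greater than 2); 3 is bumped to row 3. In row 3, 3 replaces 5 (the leftmost entry greater than 3); 5 is bumped to row 4. 5 starts a new row 4. The new tableau is [[1, 4], [2, 6], [3], [5]].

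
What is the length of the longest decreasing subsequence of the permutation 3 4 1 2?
2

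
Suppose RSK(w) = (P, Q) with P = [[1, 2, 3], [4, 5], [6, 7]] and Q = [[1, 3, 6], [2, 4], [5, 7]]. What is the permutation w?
6 1 7 4 2 5 3

Reverse the RSK construction: for i from n down to 1, find the cell of Q containing i, remove the entry at that cell from P, and reverse-bump it up through P; the value ejected from row 1 is w(i).

Step i=7: Q has 7 at row 3, column 2; remove 7 from row 3 of P and reverse-bump: 7 enters row 2 and ejects 5; 5 enters row 1 and ejects 3. So w(7) = 3. P is now [[1, 2, 5], [4, 7], [6]].
Step i=6: Q has 6 at row 1, column 3; remove that cell from P, ejecting 5. So w(6) = 5. P is now [[1, 2], [4, 7], [6]].
Step i=5: Q has 5 at row 3, column 1; remove 6 from row 3 of P and reverse-bump: 6 enters row 2 and ejects 4; 4 enters row 1 and ejects 2. So w(5) = 2. P is now [[1, 4], [6, 7]].
Step i=4: Q has 4 at row 2, column 2; remove 7 from row 2 of P and reverse-bump: 7 enters row 1 and ejects 4. So w(4) = 4. P is now [[1, 7], [6]].
Step i=3: Q has 3 at row 1, column 2; remove that cell from P, ejecting 7. So w(3) = 7. P is now [[1], [6]].
Step i=2: Q has 2 at row 2, column 1; remove 6 from row 2 of P and reverse-bump: 6 enters row 1 and ejects 1. So w(2) = 1. P is now [[6]].
Step i=1: Q has 1 at row 1, column 1; remove that cell from P, ejecting 6. So w(1) = 6. P is now [].

So w = 6 1 7 4 2 5 3.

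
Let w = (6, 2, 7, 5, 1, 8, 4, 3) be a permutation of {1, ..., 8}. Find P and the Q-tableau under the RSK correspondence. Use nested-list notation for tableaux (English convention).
Insert each entry of the permutation into P by Schensted row insertion, recording in Q the position of each new cell.

After inserting 6: P = [[6]].
After inserting 2: P = [[2], [6]].
After inserting 7: P = [[2, 7], [6]].
After inserting 5: P = [[2, 5], [6, 7]].
After inserting 1: P = [[1, 5], [2, 7], [6]].
After inserting 8: P = [[1, 5, 8], [2, 7], [6]].
After inserting 4: P = [[1, 4, 8], [2, 5], [6, 7]].
After inserting 3: P = [[1, 3, 8], [2, 4], [5, 7], [6]].

So P = [[1, 3, 8], [2, 4], [5, 7], [6]], Q = [[1, 3, 6], [2, 4], [5, 7], [8]].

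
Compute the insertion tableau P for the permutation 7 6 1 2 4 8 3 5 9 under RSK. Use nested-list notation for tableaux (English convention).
Insert 7: appended to row 1. P = [[7]].
Insert 6: 6 bumps 7 from row 1; 7 starts row 2. P = [[6], [7]].
Insert 1: 1 bumps 6 from row 1; 6 bumps 7 from row 2; 7 starts row 3. P = [[1], [6], [7]].
Insert 2: appended to row 1. P = [[1, 2], [6], [7]].
Insert 4: appended to row 1. P = [[1, 2, 4], [6], [7]].
Insert 8: appended to row 1. P = [[1, 2, 4, 8], [6], [7]].
Insert 3: 3 bumps 4 from row 1; 4 bumps 6 from row 2; 6 bumps 7 from row 3; 7 starts row 4. P = [[1, 2, 3, 8], [4], [6], [7]].
Insert 5: 5 bumps 8 from row 1; 8 appends to row 2. P = [[1, 2, 3, 5], [4, 8], [6], [7]].
Insert 9: appended to row 1. P = [[1, 2, 3, 5, 9], [4, 8], [6], [7]].

So P = [[1, 2, 3, 5, 9], [4, 8], [6], [7]].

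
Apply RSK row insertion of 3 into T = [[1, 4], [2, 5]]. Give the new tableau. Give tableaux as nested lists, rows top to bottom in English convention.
In row 1, 3 replaces 4 (the leftmost entry greater than 3); 4 is bumped to row 2. In row 2, 4 replaces 5 (the leftmost entry greater than 4); 5 is bumped to row 3. 5 starts a new row 3. The new tableau is [[1, 3], [2, 4], [5]].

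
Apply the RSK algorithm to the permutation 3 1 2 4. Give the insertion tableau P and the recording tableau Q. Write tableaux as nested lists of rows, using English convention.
P = [[1, 2, 4], [3]], Q = [[1, 3, 4], [2]]

Insert each entry of the permutation into P by Schensted row insertion, recording in Q the position of each new cell.

Insert 3: appended to row 1. P = [[3]], Q = [[1]].
Insert 1: 1 bumps 3 from row 1; 3 starts row 2. P = [[1], [3]], Q = [[1], [2]].
Insert 2: appended to row 1. P = [[1, 2], [3]], Q = [[1, 3], [2]].
Insert 4: appended to row 1. P = [[1, 2, 4], [3]], Q = [[1, 3, 4], [2]].

So P = [[1, 2, 4], [3]], Q = [[1, 3, 4], [2]].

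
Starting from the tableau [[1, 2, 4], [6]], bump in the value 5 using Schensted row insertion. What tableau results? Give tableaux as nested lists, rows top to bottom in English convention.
[[1, 2, 4, 5], [6]]

5 is larger than every entry of row 1, so it is appended to row 1. The new tableau is [[1, 2, 4, 5], [6]].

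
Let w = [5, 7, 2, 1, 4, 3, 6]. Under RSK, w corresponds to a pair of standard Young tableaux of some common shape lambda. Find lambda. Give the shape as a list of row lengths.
Row-insert each entry into an empty tableau.

After inserting 5: P = [[5]].
After inserting 7: P = [[5, 7]].
After inserting 2: P = [[2, 7], [5]].
After inserting 1: P = [[1, 7], [2], [5]].
After inserting 4: P = [[1, 4], [2, 7], [5]].
After inserting 3: P = [[1, 3], [2, 4], [5, 7]].
After inserting 6: P = [[1, 3, 6], [2, 4], [5, 7]].

The final insertion tableau P = [[1, 3, 6], [2, 4], [5, 7]] has shape [3, 2, 2].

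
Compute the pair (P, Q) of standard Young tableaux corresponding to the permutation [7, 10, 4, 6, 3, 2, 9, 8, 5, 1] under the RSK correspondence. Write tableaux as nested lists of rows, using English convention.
Insert each entry of the permutation into P by Schensted row insertion, recording in Q the position of each new cell.

Insert 7: appended to row 1. P = [[7]].
Insert 10: appended to row 1. P = [[7, 10]].
Insert 4: 4 bumps 7 from row 1; 7 starts row 2. P = [[4, 10], [7]].
Insert 6: 6 bumps 10 from row 1; 10 appends to row 2. P = [[4, 6], [7, 10]].
Insert 3: 3 bumps 4 from row 1; 4 bumps 7 from row 2; 7 starts row 3. P = [[3, 6], [4, 10], [7]].
Insert 2: 2 bumps 3 from row 1; 3 bumps 4 from row 2; 4 bumps 7 from row 3; 7 starts row 4. P = [[2, 6], [3, 10], [4], [7]].
Insert 9: appended to row 1. P = [[2, 6, 9], [3, 10], [4], [7]].
Insert 8: 8 bumps 9 from row 1; 9 bumps 10 from row 2; 10 appends to row 3. P = [[2, 6, 8], [3, 9], [4, 10], [7]].
Insert 5: 5 bumps 6 from row 1; 6 bumps 9 from row 2; 9 bumps 10 from row 3; 10 appends to row 4. P = [[2, 5, 8], [3, 6], [4, 9], [7, 10]].
Insert 1: 1 bumps 2 from row 1; 2 bumps 3 from row 2; 3 bumps 4 from row 3; 4 bumps 7 from row 4; 7 starts row 5. P = [[1, 5, 8], [2, 6], [3, 9], [4, 10], [7]].

So P = [[1, 5, 8], [2, 6], [3, 9], [4, 10], [7]], Q = [[1, 2, 7], [3, 4], [5, 8], [6, 9], [10]].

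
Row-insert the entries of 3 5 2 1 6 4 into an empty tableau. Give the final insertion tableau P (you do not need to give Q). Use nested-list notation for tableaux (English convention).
P = [[1, 4, 6], [2, 5], [3]]

Insert 3: appended to row 1. P = [[3]].
Insert 5: appended to row 1. P = [[3, 5]].
Insert 2: 2 bumps 3 from row 1; 3 starts row 2. P = [[2, 5], [3]].
Insert 1: 1 bumps 2 from row 1; 2 bumps 3 from row 2; 3 starts row 3. P = [[1, 5], [2], [3]].
Insert 6: appended to row 1. P = [[1, 5, 6], [2], [3]].
Insert 4: 4 bumps 5 from row 1; 5 appends to row 2. P = [[1, 4, 6], [2, 5], [3]].

So P = [[1, 4, 6], [2, 5], [3]].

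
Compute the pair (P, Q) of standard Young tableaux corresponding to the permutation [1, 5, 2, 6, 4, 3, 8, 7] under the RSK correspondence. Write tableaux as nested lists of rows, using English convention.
P = [[1, 2, 3, 7], [4, 6, 8], [5]], Q = [[1, 2, 4, 7], [3, 5, 8], [6]]

Insert each entry of the permutation into P by Schensted row insertion, recording in Q the position of each new cell.

After inserting 1: P = [[1]].
After inserting 5: P = [[1, 5]].
After inserting 2: P = [[1, 2], [5]].
After inserting 6: P = [[1, 2, 6], [5]].
After inserting 4: P = [[1, 2, 4], [5, 6]].
After inserting 3: P = [[1, 2, 3], [4, 6], [5]].
After inserting 8: P = [[1, 2, 3, 8], [4, 6], [5]].
After inserting 7: P = [[1, 2, 3, 7], [4, 6, 8], [5]].

So P = [[1, 2, 3, 7], [4, 6, 8], [5]], Q = [[1, 2, 4, 7], [3, 5, 8], [6]].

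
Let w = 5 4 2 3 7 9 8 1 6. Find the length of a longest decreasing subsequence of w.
4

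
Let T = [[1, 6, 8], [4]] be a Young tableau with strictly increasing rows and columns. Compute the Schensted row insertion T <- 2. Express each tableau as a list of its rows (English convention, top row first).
[[1, 2, 8], [4, 6]]

In row 1, 2 replaces 6 (the leftmost entry greater than 2); 6 is bumped to row 2. 6 is appended to row 2. The new tableau is [[1, 2, 8], [4, 6]].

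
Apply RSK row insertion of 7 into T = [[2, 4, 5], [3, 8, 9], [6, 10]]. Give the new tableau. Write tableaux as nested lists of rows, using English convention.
[[2, 4, 5, 7], [3, 8, 9], [6, 10]]

7 is larger than every entry of row 1, so it is appended to row 1. The new tableau is [[2, 4, 5, 7], [3, 8, 9], [6, 10]].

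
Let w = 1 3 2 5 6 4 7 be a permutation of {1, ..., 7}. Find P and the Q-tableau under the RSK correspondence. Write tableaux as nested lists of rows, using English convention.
Insert each entry of the permutation into P by Schensted row insertion, recording in Q the position of each new cell.

Insert 1: appended to row 1. P = [[1]].
Insert 3: appended to row 1. P = [[1, 3]].
Insert 2: 2 bumps 3 from row 1; 3 starts row 2. P = [[1, 2], [3]].
Insert 5: appended to row 1. P = [[1, 2, 5], [3]].
Insert 6: appended to row 1. P = [[1, 2, 5, 6], [3]].
Insert 4: 4 bumps 5 from row 1; 5 appends to row 2. P = [[1, 2, 4, 6], [3, 5]].
Insert 7: appended to row 1. P = [[1, 2, 4, 6, 7], [3, 5]].

So P = [[1, 2, 4, 6, 7], [3, 5]], Q = [[1, 2, 4, 5, 7], [3, 6]].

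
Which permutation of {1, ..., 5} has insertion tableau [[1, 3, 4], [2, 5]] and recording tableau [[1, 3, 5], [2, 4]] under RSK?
2 1 5 3 4

Reverse the RSK construction: for i from n down to 1, find the cell of Q containing i, remove the entry at that cell from P, and reverse-bump it up through P; the value ejected from row 1 is w(i).

Step i=5: Q has 5 at row 1, column 3; remove that cell from P, ejecting 4. So w(5) = 4. P is now [[1, 3], [2, 5]].
Step i=4: Q has 4 at row 2, column 2; remove 5 from row 2 of P and reverse-bump: 5 enters row 1 and ejects 3. So w(4) = 3. P is now [[1, 5], [2]].
Step i=3: Q has 3 at row 1, column 2; remove that cell from P, ejecting 5. So w(3) = 5. P is now [[1], [2]].
Step i=2: Q has 2 at row 2, column 1; remove 2 from row 2 of P and reverse-bump: 2 enters row 1 and ejects 1. So w(2) = 1. P is now [[2]].
Step i=1: Q has 1 at row 1, column 1; remove that cell from P, ejecting 2. So w(1) = 2. P is now [].

So w = 2 1 5 3 4.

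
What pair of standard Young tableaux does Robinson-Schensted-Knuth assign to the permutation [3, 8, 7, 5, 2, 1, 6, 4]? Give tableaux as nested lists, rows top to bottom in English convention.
P = [[1, 4, 6], [2, 5], [3], [7], [8]], Q = [[1, 2, 7], [3, 8], [4], [5], [6]]

Insert each entry of the permutation into P by Schensted row insertion, recording in Q the position of each new cell.

After inserting 3: P = [[3]].
After inserting 8: P = [[3, 8]].
After inserting 7: P = [[3, 7], [8]].
After inserting 5: P = [[3, 5], [7], [8]].
After inserting 2: P = [[2, 5], [3], [7], [8]].
After inserting 1: P = [[1, 5], [2], [3], [7], [8]].
After inserting 6: P = [[1, 5, 6], [2], [3], [7], [8]].
After inserting 4: P = [[1, 4, 6], [2, 5], [3], [7], [8]].

So P = [[1, 4, 6], [2, 5], [3], [7], [8]], Q = [[1, 2, 7], [3, 8], [4], [5], [6]].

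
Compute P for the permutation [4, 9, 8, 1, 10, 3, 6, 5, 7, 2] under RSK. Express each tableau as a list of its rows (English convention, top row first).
Insert 4: appended to row 1. P = [[4]].
Insert 9: appended to row 1. P = [[4, 9]].
Insert 8: 8 bumps 9 from row 1; 9 starts row 2. P = [[4, 8], [9]].
Insert 1: 1 bumps 4 from row 1; 4 bumps 9 from row 2; 9 starts row 3. P = [[1, 8], [4], [9]].
Insert 10: appended to row 1. P = [[1, 8, 10], [4], [9]].
Insert 3: 3 bumps 8 from row 1; 8 appends to row 2. P = [[1, 3, 10], [4, 8], [9]].
Insert 6: 6 bumps 10 from row 1; 10 appends to row 2. P = [[1, 3, 6], [4, 8, 10], [9]].
Insert 5: 5 bumps 6 from row 1; 6 bumps 8 from row 2; 8 bumps 9 from row 3; 9 starts row 4. P = [[1, 3, 5], [4, 6, 10], [8], [9]].
Insert 7: appended to row 1. P = [[1, 3, 5, 7], [4, 6, 10], [8], [9]].
Insert 2: 2 bumps 3 from row 1; 3 bumps 4 from row 2; 4 bumps 8 from row 3; 8 bumps 9 from row 4; 9 starts row 5. P = [[1, 2, 5, 7], [3, 6, 10], [4], [8], [9]].

So P = [[1, 2, 5, 7], [3, 6, 10], [4], [8], [9]].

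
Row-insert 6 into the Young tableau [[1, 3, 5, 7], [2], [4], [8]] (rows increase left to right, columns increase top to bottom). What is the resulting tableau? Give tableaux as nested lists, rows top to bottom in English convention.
[[1, 3, 5, 6], [2, 7], [4], [8]]

In row 1, 6 replaces 7 (the leftmost entry greater than 6); 7 is bumped to row 2. 7 is appended to row 2. The new tableau is [[1, 3, 5, 6], [2, 7], [4], [8]].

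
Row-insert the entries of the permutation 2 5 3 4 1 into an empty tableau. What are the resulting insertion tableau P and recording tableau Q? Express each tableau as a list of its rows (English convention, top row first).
Insert each entry of the permutation into P by Schensted row insertion, recording in Q the position of each new cell.

Insert 2: appended to row 1. P = [[2]].
Insert 5: appended to row 1. P = [[2, 5]].
Insert 3: 3 bumps 5 from row 1; 5 starts row 2. P = [[2, 3], [5]].
Insert 4: appended to row 1. P = [[2, 3, 4], [5]].
Insert 1: 1 bumps 2 from row 1; 2 bumps 5 from row 2; 5 starts row 3. P = [[1, 3, 4], [2], [5]].

So P = [[1, 3, 4], [2], [5]], Q = [[1, 2, 4], [3], [5]].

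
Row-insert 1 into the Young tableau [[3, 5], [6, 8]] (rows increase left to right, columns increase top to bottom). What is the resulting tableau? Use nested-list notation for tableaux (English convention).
[[1, 5], [3, 8], [6]]

In row 1, 1 replaces 3 (the leftmost entry greater than 1); 3 is bumped to row 2. In row 2, 3 replaces 6 (the leftmost entry greater than 3); 6 is bumped to row 3. 6 starts a new row 3. The new tableau is [[1, 5], [3, 8], [6]].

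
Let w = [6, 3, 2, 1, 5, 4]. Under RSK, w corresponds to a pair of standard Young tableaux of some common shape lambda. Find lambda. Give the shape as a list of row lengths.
[2, 2, 1, 1]

Row-insert each entry into an empty tableau.

After inserting 6: P = [[6]].
After inserting 3: P = [[3], [6]].
After inserting 2: P = [[2], [3], [6]].
After inserting 1: P = [[1], [2], [3], [6]].
After inserting 5: P = [[1, 5], [2], [3], [6]].
After inserting 4: P = [[1, 4], [2, 5], [3], [6]].

The final insertion tableau P = [[1, 4], [2, 5], [3], [6]] has shape [2, 2, 1, 1].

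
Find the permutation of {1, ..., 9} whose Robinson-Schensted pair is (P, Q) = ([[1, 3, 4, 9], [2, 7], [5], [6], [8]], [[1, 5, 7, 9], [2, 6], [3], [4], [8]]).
Reverse the RSK construction: for i from n down to 1, find the cell of Q containing i, remove the entry at that cell from P, and reverse-bump it up through P; the value ejected from row 1 is w(i).

Step i=9: Q has 9 at row 1, column 4; remove that cell from P, ejecting 9. So w(9) = 9. P is now [[1, 3, 4], [2, 7], [5], [6], [8]].
Step i=8: Q has 8 at row 5, column 1; remove 8 from row 5 of P and reverse-bump: 8 enters row 4 and ejects 6; 6 enters row 3 and ejects 5; 5 enters row 2 and ejects 2; 2 enters row 1 and ejects 1. So w(8) = 1. P is now [[2, 3, 4], [5, 7], [6], [8]].
Step i=7: Q has 7 at row 1, column 3; remove that cell from P, ejecting 4. So w(7) = 4. P is now [[2, 3], [5, 7], [6], [8]].
Step i=6: Q has 6 at row 2, column 2; remove 7 from row 2 of P and reverse-bump: 7 enters row 1 and ejects 3. So w(6) = 3. P is now [[2, 7], [5], [6], [8]].
Step i=5: Q has 5 at row 1, column 2; remove that cell from P, ejecting 7. So w(5) = 7. P is now [[2], [5], [6], [8]].
Step i=4: Q has 4 at row 4, column 1; remove 8 from row 4 of P and reverse-bump: 8 enters row 3 and ejects 6; 6 enters row 2 and ejects 5; 5 enters row 1 and ejects 2. So w(4) = 2. P is now [[5], [6], [8]].
Step i=3: Q has 3 at row 3, column 1; remove 8 from row 3 of P and reverse-bump: 8 enters row 2 and ejects 6; 6 enters row 1 and ejects 5. So w(3) = 5. P is now [[6], [8]].
Step i=2: Q has 2 at row 2, column 1; remove 8 from row 2 of P and reverse-bump: 8 enters row 1 and ejects 6. So w(2) = 6. P is now [[8]].
Step i=1: Q has 1 at row 1, column 1; remove that cell from P, ejecting 8. So w(1) = 8. P is now [].

So w = 8 6 5 2 7 3 4 1 9.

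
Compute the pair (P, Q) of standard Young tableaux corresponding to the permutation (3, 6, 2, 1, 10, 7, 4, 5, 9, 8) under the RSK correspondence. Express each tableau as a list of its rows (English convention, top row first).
Insert each entry of the permutation into P by Schensted row insertion, recording in Q the position of each new cell.

Insert 3: appended to row 1. P = [[3]].
Insert 6: appended to row 1. P = [[3, 6]].
Insert 2: 2 bumps 3 from row 1; 3 starts row 2. P = [[2, 6], [3]].
Insert 1: 1 bumps 2 from row 1; 2 bumps 3 from row 2; 3 starts row 3. P = [[1, 6], [2], [3]].
Insert 10: appended to row 1. P = [[1, 6, 10], [2], [3]].
Insert 7: 7 bumps 10 from row 1; 10 appends to row 2. P = [[1, 6, 7], [2, 10], [3]].
Insert 4: 4 bumps 6 from row 1; 6 bumps 10 from row 2; 10 appends to row 3. P = [[1, 4, 7], [2, 6], [3, 10]].
Insert 5: 5 bumps 7 from row 1; 7 appends to row 2. P = [[1, 4, 5], [2, 6, 7], [3, 10]].
Insert 9: appended to row 1. P = [[1, 4, 5, 9], [2, 6, 7], [3, 10]].
Insert 8: 8 bumps 9 from row 1; 9 appends to row 2. P = [[1, 4, 5, 8], [2, 6, 7, 9], [3, 10]].

So P = [[1, 4, 5, 8], [2, 6, 7, 9], [3, 10]], Q = [[1, 2, 5, 9], [3, 6, 8, 10], [4, 7]].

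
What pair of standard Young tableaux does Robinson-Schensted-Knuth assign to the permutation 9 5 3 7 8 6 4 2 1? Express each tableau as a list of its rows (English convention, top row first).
Insert each entry of the permutation into P by Schensted row insertion, recording in Q the position of each new cell.

Insert 9: appended to row 1. P = [[9]].
Insert 5: 5 bumps 9 from row 1; 9 starts row 2. P = [[5], [9]].
Insert 3: 3 bumps 5 from row 1; 5 bumps 9 from row 2; 9 starts row 3. P = [[3], [5], [9]].
Insert 7: appended to row 1. P = [[3, 7], [5], [9]].
Insert 8: appended to row 1. P = [[3, 7, 8], [5], [9]].
Insert 6: 6 bumps 7 from row 1; 7 appends to row 2. P = [[3, 6, 8], [5, 7], [9]].
Insert 4: 4 bumps 6 from row 1; 6 bumps 7 from row 2; 7 bumps 9 from row 3; 9 starts row 4. P = [[3, 4, 8], [5, 6], [7], [9]].
Insert 2: 2 bumps 3 from row 1; 3 bumps 5 from row 2; 5 bumps 7 from row 3; 7 bumps 9 from row 4; 9 starts row 5. P = [[2, 4, 8], [3, 6], [5], [7], [9]].
Insert 1: 1 bumps 2 from row 1; 2 bumps 3 from row 2; 3 bumps 5 from row 3; 5 bumps 7 from row 4; 7 bumps 9 from row 5; 9 starts row 6. P = [[1, 4, 8], [2, 6], [3], [5], [7], [9]].

So P = [[1, 4, 8], [2, 6], [3], [5], [7], [9]], Q = [[1, 4, 5], [2, 6], [3], [7], [8], [9]].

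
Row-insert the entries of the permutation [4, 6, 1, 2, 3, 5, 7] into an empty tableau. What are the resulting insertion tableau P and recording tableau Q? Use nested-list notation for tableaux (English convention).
P = [[1, 2, 3, 5, 7], [4, 6]], Q = [[1, 2, 5, 6, 7], [3, 4]]

Insert each entry of the permutation into P by Schensted row insertion, recording in Q the position of each new cell.

Insert 4: appended to row 1. P = [[4]].
Insert 6: appended to row 1. P = [[4, 6]].
Insert 1: 1 bumps 4 from row 1; 4 starts row 2. P = [[1, 6], [4]].
Insert 2: 2 bumps 6 from row 1; 6 appends to row 2. P = [[1, 2], [4, 6]].
Insert 3: appended to row 1. P = [[1, 2, 3], [4, 6]].
Insert 5: appended to row 1. P = [[1, 2, 3, 5], [4, 6]].
Insert 7: appended to row 1. P = [[1, 2, 3, 5, 7], [4, 6]].

So P = [[1, 2, 3, 5, 7], [4, 6]], Q = [[1, 2, 5, 6, 7], [3, 4]].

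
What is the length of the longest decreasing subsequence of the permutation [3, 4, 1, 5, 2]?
2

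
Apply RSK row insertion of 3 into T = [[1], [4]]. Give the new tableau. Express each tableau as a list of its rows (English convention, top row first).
3 is larger than every entry of row 1, so it is appended to row 1. The new tableau is [[1, 3], [4]].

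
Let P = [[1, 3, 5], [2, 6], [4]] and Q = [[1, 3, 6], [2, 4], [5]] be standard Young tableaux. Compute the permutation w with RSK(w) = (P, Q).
Reverse the RSK construction: for i from n down to 1, find the cell of Q containing i, remove the entry at that cell from P, and reverse-bump it up through P; the value ejected from row 1 is w(i).

Step i=6: Q has 6 at row 1, column 3; remove that cell from P, ejecting 5. So w(6) = 5. P is now [[1, 3], [2, 6], [4]].
Step i=5: Q has 5 at row 3, column 1; remove 4 from row 3 of P and reverse-bump: 4 enters row 2 and ejects 2; 2 enters row 1 and ejects 1. So w(5) = 1. P is now [[2, 3], [4, 6]].
Step i=4: Q has 4 at row 2, column 2; remove 6 from row 2 of P and reverse-bump: 6 enters row 1 and ejects 3. So w(4) = 3. P is now [[2, 6], [4]].
Step i=3: Q has 3 at row 1, column 2; remove that cell from P, ejecting 6. So w(3) = 6. P is now [[2], [4]].
Step i=2: Q has 2 at row 2, column 1; remove 4 from row 2 of P and reverse-bump: 4 enters row 1 and ejects 2. So w(2) = 2. P is now [[4]].
Step i=1: Q has 1 at row 1, column 1; remove that cell from P, ejecting 4. So w(1) = 4. P is now [].

So w = 4 2 6 3 1 5.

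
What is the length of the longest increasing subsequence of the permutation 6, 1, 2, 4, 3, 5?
4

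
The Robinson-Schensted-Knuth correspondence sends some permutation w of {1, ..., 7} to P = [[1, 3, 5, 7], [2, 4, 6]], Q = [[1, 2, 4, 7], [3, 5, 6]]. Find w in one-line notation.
Reverse the RSK construction: for i from n down to 1, find the cell of Q containing i, remove the entry at that cell from P, and reverse-bump it up through P; the value ejected from row 1 is w(i).

Step i=7: Q has 7 at row 1, column 4; remove that cell from P, ejecting 7. So w(7) = 7. P is now [[1, 3, 5], [2, 4, 6]].
Step i=6: Q has 6 at row 2, column 3; remove 6 from row 2 of P and reverse-bump: 6 enters row 1 and ejects 5. So w(6) = 5. P is now [[1, 3, 6], [2, 4]].
Step i=5: Q has 5 at row 2, column 2; remove 4 from row 2 of P and reverse-bump: 4 enters row 1 and ejects 3. So w(5) = 3. P is now [[1, 4, 6], [2]].
Step i=4: Q has 4 at row 1, column 3; remove that cell from P, ejecting 6. So w(4) = 6. P is now [[1, 4], [2]].
Step i=3: Q has 3 at row 2, column 1; remove 2 from row 2 of P and reverse-bump: 2 enters row 1 and ejects 1. So w(3) = 1. P is now [[2, 4]].
Step i=2: Q has 2 at row 1, column 2; remove that cell from P, ejecting 4. So w(2) = 4. P is now [[2]].
Step i=1: Q has 1 at row 1, column 1; remove that cell from P, ejecting 2. So w(1) = 2. P is now [].

So w = 2 4 1 6 3 5 7.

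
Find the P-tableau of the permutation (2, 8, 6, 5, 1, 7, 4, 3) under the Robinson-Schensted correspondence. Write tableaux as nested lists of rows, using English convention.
P = [[1, 3, 7], [2, 4], [5], [6], [8]]

After inserting 2: P = [[2]].
After inserting 8: P = [[2, 8]].
After inserting 6: P = [[2, 6], [8]].
After inserting 5: P = [[2, 5], [6], [8]].
After inserting 1: P = [[1, 5], [2], [6], [8]].
After inserting 7: P = [[1, 5, 7], [2], [6], [8]].
After inserting 4: P = [[1, 4, 7], [2, 5], [6], [8]].
After inserting 3: P = [[1, 3, 7], [2, 4], [5], [6], [8]].

So P = [[1, 3, 7], [2, 4], [5], [6], [8]].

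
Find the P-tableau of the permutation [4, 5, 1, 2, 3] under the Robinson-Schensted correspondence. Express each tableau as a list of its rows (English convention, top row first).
After inserting 4: P = [[4]].
After inserting 5: P = [[4, 5]].
After inserting 1: P = [[1, 5], [4]].
After inserting 2: P = [[1, 2], [4, 5]].
After inserting 3: P = [[1, 2, 3], [4, 5]].

So P = [[1, 2, 3], [4, 5]].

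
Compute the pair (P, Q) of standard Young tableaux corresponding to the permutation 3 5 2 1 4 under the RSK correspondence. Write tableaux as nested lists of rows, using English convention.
Insert each entry of the permutation into P by Schensted row insertion, recording in Q the position of each new cell.

Insert 3: appended to row 1. P = [[3]], Q = [[1]].
Insert 5: appended to row 1. P = [[3, 5]], Q = [[1, 2]].
Insert 2: 2 bumps 3 from row 1; 3 starts row 2. P = [[2, 5], [3]], Q = [[1, 2], [3]].
Insert 1: 1 bumps 2 from row 1; 2 bumps 3 from row 2; 3 starts row 3. P = [[1, 5], [2], [3]], Q = [[1, 2], [3], [4]].
Insert 4: 4 bumps 5 from row 1; 5 appends to row 2. P = [[1, 4], [2, 5], [3]], Q = [[1, 2], [3, 5], [4]].

So P = [[1, 4], [2, 5], [3]], Q = [[1, 2], [3, 5], [4]].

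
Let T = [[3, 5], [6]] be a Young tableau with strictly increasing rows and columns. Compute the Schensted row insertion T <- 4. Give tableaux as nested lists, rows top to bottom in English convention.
In row 1, 4 replaces 5 (the leftmost entry greater than 4); 5 is bumped to row 2. In row 2, 5 replaces 6 (the leftmost entry greater than 5); 6 is bumped to row 3. 6 starts a new row 3. The new tableau is [[3, 4], [5], [6]].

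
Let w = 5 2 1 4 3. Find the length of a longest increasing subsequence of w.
2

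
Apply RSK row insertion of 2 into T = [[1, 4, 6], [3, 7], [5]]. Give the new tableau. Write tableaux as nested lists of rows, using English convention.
In row 1, 2 replaces 4 (the leftmost entry greater than 2); 4 is bumped to row 2. In row 2, 4 replaces 7 (the leftmost entry greater than 4); 7 is bumped to row 3. 7 is appended to row 3. The new tableau is [[1, 2, 6], [3, 4], [5, 7]].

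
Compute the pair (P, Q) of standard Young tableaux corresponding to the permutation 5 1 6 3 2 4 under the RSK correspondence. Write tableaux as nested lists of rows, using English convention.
Insert each entry of the permutation into P by Schensted row insertion, recording in Q the position of each new cell.

Insert 5: appended to row 1. P = [[5]], Q = [[1]].
Insert 1: 1 bumps 5 from row 1; 5 starts row 2. P = [[1], [5]], Q = [[1], [2]].
Insert 6: appended to row 1. P = [[1, 6], [5]], Q = [[1, 3], [2]].
Insert 3: 3 bumps 6 from row 1; 6 appends to row 2. P = [[1, 3], [5, 6]], Q = [[1, 3], [2, 4]].
Insert 2: 2 bumps 3 from row 1; 3 bumps 5 from row 2; 5 starts row 3. P = [[1, 2], [3, 6], [5]], Q = [[1, 3], [2, 4], [5]].
Insert 4: appended to row 1. P = [[1, 2, 4], [3, 6], [5]], Q = [[1, 3, 6], [2, 4], [5]].

So P = [[1, 2, 4], [3, 6], [5]], Q = [[1, 3, 6], [2, 4], [5]].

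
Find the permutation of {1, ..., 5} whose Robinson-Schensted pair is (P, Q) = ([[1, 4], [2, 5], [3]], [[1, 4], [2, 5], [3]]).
Reverse the RSK construction: for i from n down to 1, find the cell of Q containing i, remove the entry at that cell from P, and reverse-bump it up through P; the value ejected from row 1 is w(i).

Step i=5: Q has 5 at row 2, column 2; remove 5 from row 2 of P and reverse-bump: 5 enters row 1 and ejects 4. So w(5) = 4. P is now [[1, 5], [2], [3]].
Step i=4: Q has 4 at row 1, column 2; remove that cell from P, ejecting 5. So w(4) = 5. P is now [[1], [2], [3]].
Step i=3: Q has 3 at row 3, column 1; remove 3 from row 3 of P and reverse-bump: 3 enters row 2 and ejects 2; 2 enters row 1 and ejects 1. So w(3) = 1. P is now [[2], [3]].
Step i=2: Q has 2 at row 2, column 1; remove 3 from row 2 of P and reverse-bump: 3 enters row 1 and ejects 2. So w(2) = 2. P is now [[3]].
Step i=1: Q has 1 at row 1, column 1; remove that cell from P, ejecting 3. So w(1) = 3. P is now [].

So w = 3 2 1 5 4.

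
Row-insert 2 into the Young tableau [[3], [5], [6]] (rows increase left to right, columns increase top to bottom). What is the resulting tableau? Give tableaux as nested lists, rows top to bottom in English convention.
[[2], [3], [5], [6]]

In row 1, 2 replaces 3 (the leftmost entry greater than 2); 3 is bumped to row 2. In row 2, 3 replaces 5 (the leftmost entry greater than 3); 5 is bumped to row 3. In row 3, 5 replaces 6 (the leftmost entry greater than 5); 6 is bumped to row 4. 6 starts a new row 4. The new tableau is [[2], [3], [5], [6]].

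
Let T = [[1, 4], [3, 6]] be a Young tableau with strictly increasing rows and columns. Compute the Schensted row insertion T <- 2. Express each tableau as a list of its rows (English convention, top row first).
[[1, 2], [3, 4], [6]]

In row 1, 2 replaces 4 (the leftmost entry greater than 2); 4 is bumped to row 2. In row 2, 4 replaces 6 (the leftmost entry greater than 4); 6 is bumped to row 3. 6 starts a new row 3. The new tableau is [[1, 2], [3, 4], [6]].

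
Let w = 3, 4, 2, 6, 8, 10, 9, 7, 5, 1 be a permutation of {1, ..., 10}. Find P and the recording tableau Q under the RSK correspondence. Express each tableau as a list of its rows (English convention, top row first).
P = [[1, 4, 5, 7, 9], [2, 6], [3], [8], [10]], Q = [[1, 2, 4, 5, 6], [3, 7], [8], [9], [10]]

Insert each entry of the permutation into P by Schensted row insertion, recording in Q the position of each new cell.

After inserting 3: P = [[3]].
After inserting 4: P = [[3, 4]].
After inserting 2: P = [[2, 4], [3]].
After inserting 6: P = [[2, 4, 6], [3]].
After inserting 8: P = [[2, 4, 6, 8], [3]].
After inserting 10: P = [[2, 4, 6, 8, 10], [3]].
After inserting 9: P = [[2, 4, 6, 8, 9], [3, 10]].
After inserting 7: P = [[2, 4, 6, 7, 9], [3, 8], [10]].
After inserting 5: P = [[2, 4, 5, 7, 9], [3, 6], [8], [10]].
After inserting 1: P = [[1, 4, 5, 7, 9], [2, 6], [3], [8], [10]].

So P = [[1, 4, 5, 7, 9], [2, 6], [3], [8], [10]], Q = [[1, 2, 4, 5, 6], [3, 7], [8], [9], [10]].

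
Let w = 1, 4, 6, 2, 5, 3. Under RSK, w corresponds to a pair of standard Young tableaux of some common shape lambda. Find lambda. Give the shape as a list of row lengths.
RSK row insertion gives P = [[1, 2, 3], [4, 5], [6]], which has shape [3, 2, 1].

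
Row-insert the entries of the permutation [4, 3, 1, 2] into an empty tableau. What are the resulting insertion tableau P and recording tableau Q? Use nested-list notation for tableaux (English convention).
P = [[1, 2], [3], [4]], Q = [[1, 4], [2], [3]]

Insert each entry of the permutation into P by Schensted row insertion, recording in Q the position of each new cell.

Insert 4: appended to row 1. P = [[4]].
Insert 3: 3 bumps 4 from row 1; 4 starts row 2. P = [[3], [4]].
Insert 1: 1 bumps 3 from row 1; 3 bumps 4 from row 2; 4 starts row 3. P = [[1], [3], [4]].
Insert 2: appended to row 1. P = [[1, 2], [3], [4]].

So P = [[1, 2], [3], [4]], Q = [[1, 4], [2], [3]].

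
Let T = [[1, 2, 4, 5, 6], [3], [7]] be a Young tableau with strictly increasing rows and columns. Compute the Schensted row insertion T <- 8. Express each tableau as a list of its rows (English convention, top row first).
8 is larger than every entry of row 1, so it is appended to row 1. The new tableau is [[1, 2, 4, 5, 6, 8], [3], [7]].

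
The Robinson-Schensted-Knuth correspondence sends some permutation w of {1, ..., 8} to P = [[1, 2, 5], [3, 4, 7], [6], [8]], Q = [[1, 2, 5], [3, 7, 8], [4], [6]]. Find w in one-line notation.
Reverse the RSK construction: for i from n down to 1, find the cell of Q containing i, remove the entry at that cell from P, and reverse-bump it up through P; the value ejected from row 1 is w(i).

Step i=8: Q has 8 at row 2, column 3; remove 7 from row 2 of P and reverse-bump: 7 enters row 1 and ejects 5. So w(8) = 5. P is now [[1, 2, 7], [3, 4], [6], [8]].
Step i=7: Q has 7 at row 2, column 2; remove 4 from row 2 of P and reverse-bump: 4 enters row 1 and ejects 2. So w(7) = 2. P is now [[1, 4, 7], [3], [6], [8]].
Step i=6: Q has 6 at row 4, column 1; remove 8 from row 4 of P and reverse-bump: 8 enters row 3 and ejects 6; 6 enters row 2 and ejects 3; 3 enters row 1 and ejects 1. So w(6) = 1. P is now [[3, 4, 7], [6], [8]].
Step i=5: Q has 5 at row 1, column 3; remove that cell from P, ejecting 7. So w(5) = 7. P is now [[3, 4], [6], [8]].
Step i=4: Q has 4 at row 3, column 1; remove 8 from row 3 of P and reverse-bump: 8 enters row 2 and ejects 6; 6 enters row 1 and ejects 4. So w(4) = 4. P is now [[3, 6], [8]].
Step i=3: Q has 3 at row 2, column 1; remove 8 from row 2 of P and reverse-bump: 8 enters row 1 and ejects 6. So w(3) = 6. P is now [[3, 8]].
Step i=2: Q has 2 at row 1, column 2; remove that cell from P, ejecting 8. So w(2) = 8. P is now [[3]].
Step i=1: Q has 1 at row 1, column 1; remove that cell from P, ejecting 3. So w(1) = 3. P is now [].

So w = 3 8 6 4 7 1 2 5.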